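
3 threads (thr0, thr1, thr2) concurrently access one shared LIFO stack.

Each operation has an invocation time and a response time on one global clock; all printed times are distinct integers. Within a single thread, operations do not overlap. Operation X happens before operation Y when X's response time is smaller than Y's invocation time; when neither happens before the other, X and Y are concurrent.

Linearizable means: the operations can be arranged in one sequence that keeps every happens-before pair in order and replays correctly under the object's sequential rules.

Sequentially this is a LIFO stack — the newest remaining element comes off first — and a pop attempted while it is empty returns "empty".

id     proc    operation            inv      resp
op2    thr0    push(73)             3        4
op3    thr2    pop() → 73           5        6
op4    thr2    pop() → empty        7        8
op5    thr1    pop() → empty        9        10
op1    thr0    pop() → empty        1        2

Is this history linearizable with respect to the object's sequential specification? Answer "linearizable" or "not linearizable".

witness order: op1, op2, op3, op4, op5
step 1: op1 pop() → empty — stack <>
step 2: op2 push(73) — stack <73>
step 3: op3 pop() → 73 — stack <>
step 4: op4 pop() → empty — stack <>
step 5: op5 pop() → empty — stack <>

linearizable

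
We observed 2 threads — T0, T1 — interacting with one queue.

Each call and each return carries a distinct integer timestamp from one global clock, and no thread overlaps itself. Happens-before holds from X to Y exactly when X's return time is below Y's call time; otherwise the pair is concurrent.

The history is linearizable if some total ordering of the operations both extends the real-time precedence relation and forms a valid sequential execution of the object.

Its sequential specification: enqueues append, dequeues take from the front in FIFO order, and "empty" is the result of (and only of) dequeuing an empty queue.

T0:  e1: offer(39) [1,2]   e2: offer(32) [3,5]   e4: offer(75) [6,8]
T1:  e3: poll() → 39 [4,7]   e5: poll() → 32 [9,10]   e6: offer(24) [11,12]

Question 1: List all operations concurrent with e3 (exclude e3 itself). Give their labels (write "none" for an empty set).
concurrent with e3 ([4,7]): every op whose interval crosses 4..7
e1 [1,2]: before
e2 [3,5]: concurrent
e4 [6,8]: concurrent
e5 [9,10]: after
e6 [11,12]: after

e2, e4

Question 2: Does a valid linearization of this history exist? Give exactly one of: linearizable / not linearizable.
a witness: e1, e2, e3, e4, e5, e6
after step 1 (e1 offer(39)): queue <39>
after step 2 (e2 offer(32)): queue <39,32>
after step 3 (e3 poll() → 39): queue <32>
after step 4 (e4 offer(75)): queue <32,75>
after step 5 (e5 poll() → 32): queue <75>
after step 6 (e6 offer(24)): queue <75,24>

linearizable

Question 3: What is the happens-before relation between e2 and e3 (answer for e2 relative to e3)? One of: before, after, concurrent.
e2 spans [3,5], e3 spans [4,7]
the intervals overlap in both directions

concurrent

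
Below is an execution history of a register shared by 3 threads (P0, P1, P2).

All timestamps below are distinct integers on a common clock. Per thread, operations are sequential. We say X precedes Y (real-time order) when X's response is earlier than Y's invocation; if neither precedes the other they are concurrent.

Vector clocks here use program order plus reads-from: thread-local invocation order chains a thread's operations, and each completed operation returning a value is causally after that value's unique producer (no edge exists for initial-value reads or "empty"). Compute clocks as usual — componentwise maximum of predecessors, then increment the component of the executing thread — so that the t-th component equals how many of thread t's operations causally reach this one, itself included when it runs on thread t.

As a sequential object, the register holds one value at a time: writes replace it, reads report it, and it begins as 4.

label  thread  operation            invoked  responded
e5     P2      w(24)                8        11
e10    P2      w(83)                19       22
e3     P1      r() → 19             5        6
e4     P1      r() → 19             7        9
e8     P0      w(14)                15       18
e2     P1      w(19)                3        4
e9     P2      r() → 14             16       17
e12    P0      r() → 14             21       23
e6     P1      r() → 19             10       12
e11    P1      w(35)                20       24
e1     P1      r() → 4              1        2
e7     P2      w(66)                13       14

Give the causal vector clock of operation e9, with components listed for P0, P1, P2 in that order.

(1, 0, 3)

VC(e5, invoked at 8): no causal predecessors; +1 on P2 → (0, 0, 1)
VC(e1, invoked at 1): no causal predecessors; +1 on P1 → (0, 1, 0)
VC(e8, invoked at 15): no causal predecessors; +1 on P0 → (1, 0, 0)
merge at e7 (invoked 13): VC(e5)=(0, 0, 1), own-thread bump on P2 → (0, 0, 2)
merge at e2 (invoked 3): VC(e1)=(0, 1, 0), own-thread bump on P1 → (0, 2, 0)
merge at e12 (invoked 21): VC(e8)=(1, 0, 0), own-thread bump on P0 → (2, 0, 0)
merge at e3 (invoked 5): VC(e2)=(0, 2, 0), own-thread bump on P1 → (0, 3, 0)
merge at e4 (invoked 7): VC(e2)=(0, 2, 0), VC(e3)=(0, 3, 0), own-thread bump on P1 → (0, 4, 0)
merge at e9 (invoked 16): VC(e7)=(0, 0, 2), VC(e8)=(1, 0, 0), own-thread bump on P2 → (1, 0, 3)
merge at e6 (invoked 10): VC(e2)=(0, 2, 0), VC(e4)=(0, 4, 0), own-thread bump on P1 → (0, 5, 0)
merge at e10 (invoked 19): VC(e9)=(1, 0, 3), own-thread bump on P2 → (1, 0, 4)
merge at e11 (invoked 20): VC(e6)=(0, 5, 0), own-thread bump on P1 → (0, 6, 0)
target: VC(e9) = (1, 0, 3)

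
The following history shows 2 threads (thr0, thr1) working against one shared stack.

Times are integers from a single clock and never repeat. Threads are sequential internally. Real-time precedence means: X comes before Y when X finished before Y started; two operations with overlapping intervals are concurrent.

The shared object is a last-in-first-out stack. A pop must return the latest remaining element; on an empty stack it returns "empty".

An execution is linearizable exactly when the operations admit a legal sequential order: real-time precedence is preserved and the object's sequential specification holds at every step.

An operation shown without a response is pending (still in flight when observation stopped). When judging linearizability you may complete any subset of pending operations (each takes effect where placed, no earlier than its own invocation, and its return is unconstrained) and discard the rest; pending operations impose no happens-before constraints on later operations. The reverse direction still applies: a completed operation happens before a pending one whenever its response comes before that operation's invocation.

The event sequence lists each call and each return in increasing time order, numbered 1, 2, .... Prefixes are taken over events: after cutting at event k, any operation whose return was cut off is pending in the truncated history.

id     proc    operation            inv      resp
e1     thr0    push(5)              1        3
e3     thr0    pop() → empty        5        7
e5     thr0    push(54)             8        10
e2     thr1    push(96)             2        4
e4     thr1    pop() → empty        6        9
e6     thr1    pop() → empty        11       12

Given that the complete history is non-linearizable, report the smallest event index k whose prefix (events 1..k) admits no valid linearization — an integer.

7

a valid linearization of events 1..6 exists, for instance e1, e2:
1. e1 push(5), leaving stack <5>
2. e2 push(96), leaving stack <5,96>
adding event 7 (e3 responds at 7) leaves no legal real-time order
no escape via the 1 pending operation (e4): every completion choice fails
one such order, e1, e2, e3 (pending dropped), breaks at step 3 where e3 pop() → empty is illegal
one such order, e2, e1, e3 (pending dropped), breaks at step 3 where e3 pop() → empty is illegal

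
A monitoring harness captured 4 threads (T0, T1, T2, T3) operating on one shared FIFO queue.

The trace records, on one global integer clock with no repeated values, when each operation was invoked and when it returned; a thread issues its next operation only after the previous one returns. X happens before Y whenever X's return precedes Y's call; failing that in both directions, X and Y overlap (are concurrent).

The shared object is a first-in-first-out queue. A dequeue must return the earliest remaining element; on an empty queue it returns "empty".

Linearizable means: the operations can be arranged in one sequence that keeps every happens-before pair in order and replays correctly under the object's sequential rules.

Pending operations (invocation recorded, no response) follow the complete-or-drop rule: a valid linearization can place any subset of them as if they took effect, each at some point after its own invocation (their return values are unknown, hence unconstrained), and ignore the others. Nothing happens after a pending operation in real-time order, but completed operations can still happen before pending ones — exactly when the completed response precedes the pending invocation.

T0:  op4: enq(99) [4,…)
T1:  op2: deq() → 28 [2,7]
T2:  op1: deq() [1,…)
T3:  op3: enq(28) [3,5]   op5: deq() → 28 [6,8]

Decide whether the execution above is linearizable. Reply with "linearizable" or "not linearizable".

not linearizable

prefix check: 1..7 passes, 1..8 fails once op5's time-8 response joins
3 orders of the 3 completed FIFO queue ops respect real time; none is legal
including or dropping the 2 pending operations (op1, op4) in any combination fails
for example op2, op3, op5 (pending dropped) fails at step 1: op2 deq() → 28 is not legal there
for example op3, op2, op5 (pending dropped) fails at step 3: op5 deq() → 28 is not legal there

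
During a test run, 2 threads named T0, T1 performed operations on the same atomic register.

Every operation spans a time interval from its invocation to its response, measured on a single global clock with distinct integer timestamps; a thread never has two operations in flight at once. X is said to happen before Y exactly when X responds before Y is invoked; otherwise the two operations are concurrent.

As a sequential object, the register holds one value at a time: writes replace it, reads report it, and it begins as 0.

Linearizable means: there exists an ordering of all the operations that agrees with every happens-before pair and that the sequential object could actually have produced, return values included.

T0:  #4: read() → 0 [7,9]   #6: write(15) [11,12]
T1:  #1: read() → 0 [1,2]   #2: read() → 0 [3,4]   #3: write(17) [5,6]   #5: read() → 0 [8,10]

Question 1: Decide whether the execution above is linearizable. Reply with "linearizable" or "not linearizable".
not linearizable

the violation lands at event 9, #4's response at time 9: events 1..8 linearize, events 1..9 do not
one real-time candidate order over the 4 completed operations — the atomic register replay rejects it
every completion of the 1 pending operation (#5) was checked; none linearizes
sample order #1, #2, #3, #4 (pending dropped) stalls at step 4 — #4 read() → 0 has no legal effect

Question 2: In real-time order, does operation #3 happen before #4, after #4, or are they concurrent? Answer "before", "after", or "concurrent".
before

#3 spans [5,6], #4 spans [7,9]
resp(#3)=6 < inv(#4)=7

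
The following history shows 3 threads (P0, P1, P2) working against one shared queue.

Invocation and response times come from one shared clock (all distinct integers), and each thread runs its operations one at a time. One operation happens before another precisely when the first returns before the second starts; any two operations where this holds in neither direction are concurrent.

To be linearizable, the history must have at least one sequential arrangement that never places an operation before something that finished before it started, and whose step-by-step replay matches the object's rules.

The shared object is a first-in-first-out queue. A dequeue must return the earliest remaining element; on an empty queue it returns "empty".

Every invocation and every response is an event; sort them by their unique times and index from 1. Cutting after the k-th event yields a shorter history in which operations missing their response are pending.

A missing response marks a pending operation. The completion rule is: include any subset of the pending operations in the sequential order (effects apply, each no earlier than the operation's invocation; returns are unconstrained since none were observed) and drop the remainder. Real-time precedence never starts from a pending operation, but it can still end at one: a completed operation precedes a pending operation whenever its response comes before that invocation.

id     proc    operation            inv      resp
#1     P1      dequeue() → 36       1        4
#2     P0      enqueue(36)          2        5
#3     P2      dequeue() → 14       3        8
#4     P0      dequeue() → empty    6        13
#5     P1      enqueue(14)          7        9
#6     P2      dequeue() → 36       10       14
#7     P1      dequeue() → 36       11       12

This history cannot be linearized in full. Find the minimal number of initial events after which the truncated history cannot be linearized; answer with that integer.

12

events 1..11 are still linearizable — one witness is #2, #1, #4, #5, #3:
after step 1 (#2 enqueue(36)): queue <36>
after step 2 (#1 dequeue() → 36): queue <>
after step 3 (#4 dequeue() (pending, included)): queue <>
after step 4 (#5 enqueue(14)): queue <14>
after step 5 (#3 dequeue() → 14): queue <>
event 12 — #7's response, time 12 — after it, nothing linearizes
every completion of the 2 pending operations (#4, #6) was checked; none linearizes
e.g. #1, #2, #3, #5, #7 (pending dropped): illegal at step 1, since #1 dequeue() → 36 cannot apply there
e.g. #1, #2, #5, #3, #7 (pending dropped): illegal at step 1, since #1 dequeue() → 36 cannot apply there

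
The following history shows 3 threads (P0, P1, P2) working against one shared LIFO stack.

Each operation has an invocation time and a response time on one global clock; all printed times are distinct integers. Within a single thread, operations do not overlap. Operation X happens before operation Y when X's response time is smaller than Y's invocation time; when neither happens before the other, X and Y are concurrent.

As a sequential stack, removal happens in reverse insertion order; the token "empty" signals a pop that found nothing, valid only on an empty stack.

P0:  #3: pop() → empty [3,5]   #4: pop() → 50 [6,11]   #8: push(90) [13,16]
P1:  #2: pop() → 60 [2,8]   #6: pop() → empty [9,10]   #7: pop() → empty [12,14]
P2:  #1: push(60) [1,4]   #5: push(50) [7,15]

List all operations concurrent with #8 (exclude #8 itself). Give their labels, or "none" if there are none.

overlap test against #8 [13,16]: concurrent iff the interval meets 13..16
#1 [1,4]: before
#2 [2,8]: before
#3 [3,5]: before
#4 [6,11]: before
#5 [7,15]: concurrent
#6 [9,10]: before
#7 [12,14]: concurrent

#5, #7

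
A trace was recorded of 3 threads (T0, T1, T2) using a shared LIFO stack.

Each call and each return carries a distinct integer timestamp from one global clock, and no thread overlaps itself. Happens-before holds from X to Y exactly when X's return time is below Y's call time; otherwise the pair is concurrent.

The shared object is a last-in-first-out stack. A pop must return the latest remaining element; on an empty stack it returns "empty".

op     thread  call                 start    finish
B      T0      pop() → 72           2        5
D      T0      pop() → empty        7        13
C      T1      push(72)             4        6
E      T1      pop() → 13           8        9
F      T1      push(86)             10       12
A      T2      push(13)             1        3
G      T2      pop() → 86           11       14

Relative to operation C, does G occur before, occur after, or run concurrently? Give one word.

G spans [11,14], C spans [4,6]
resp(C)=6 < inv(G)=11

after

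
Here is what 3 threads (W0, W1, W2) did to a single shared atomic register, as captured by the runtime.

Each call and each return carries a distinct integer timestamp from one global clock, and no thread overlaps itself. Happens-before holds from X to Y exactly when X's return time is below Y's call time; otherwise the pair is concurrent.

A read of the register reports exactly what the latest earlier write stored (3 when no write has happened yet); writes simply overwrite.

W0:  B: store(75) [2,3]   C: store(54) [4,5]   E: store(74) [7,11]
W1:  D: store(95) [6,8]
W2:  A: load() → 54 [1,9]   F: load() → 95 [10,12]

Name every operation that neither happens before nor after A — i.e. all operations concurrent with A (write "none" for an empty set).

A spans [1,9]; an op avoiding the whole window 1..9 is ordered, any other is concurrent
B [2,3]: concurrent
C [4,5]: concurrent
D [6,8]: concurrent
E [7,11]: concurrent
F [10,12]: after

B, C, D, E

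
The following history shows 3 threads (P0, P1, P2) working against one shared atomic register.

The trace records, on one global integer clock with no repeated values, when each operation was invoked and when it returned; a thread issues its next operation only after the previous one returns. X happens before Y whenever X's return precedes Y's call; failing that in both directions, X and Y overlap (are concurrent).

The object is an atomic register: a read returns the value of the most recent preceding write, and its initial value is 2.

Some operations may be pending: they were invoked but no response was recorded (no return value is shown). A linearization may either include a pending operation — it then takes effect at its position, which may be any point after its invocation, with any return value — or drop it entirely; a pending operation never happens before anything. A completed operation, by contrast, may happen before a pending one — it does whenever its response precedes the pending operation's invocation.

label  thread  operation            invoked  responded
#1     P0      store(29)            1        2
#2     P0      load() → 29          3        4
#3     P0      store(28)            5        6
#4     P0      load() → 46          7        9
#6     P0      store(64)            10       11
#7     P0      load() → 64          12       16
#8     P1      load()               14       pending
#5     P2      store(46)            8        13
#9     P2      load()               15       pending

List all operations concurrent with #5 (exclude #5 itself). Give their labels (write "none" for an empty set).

#4, #6, #7

#5 spans [8,13]; an op avoiding the whole window 8..13 is ordered, any other is concurrent
#1 [1,2]: before
#2 [3,4]: before
#3 [5,6]: before
#4 [7,9]: concurrent
#6 [10,11]: concurrent
#7 [12,16]: concurrent
#8 [14,…): after
#9 [15,…): after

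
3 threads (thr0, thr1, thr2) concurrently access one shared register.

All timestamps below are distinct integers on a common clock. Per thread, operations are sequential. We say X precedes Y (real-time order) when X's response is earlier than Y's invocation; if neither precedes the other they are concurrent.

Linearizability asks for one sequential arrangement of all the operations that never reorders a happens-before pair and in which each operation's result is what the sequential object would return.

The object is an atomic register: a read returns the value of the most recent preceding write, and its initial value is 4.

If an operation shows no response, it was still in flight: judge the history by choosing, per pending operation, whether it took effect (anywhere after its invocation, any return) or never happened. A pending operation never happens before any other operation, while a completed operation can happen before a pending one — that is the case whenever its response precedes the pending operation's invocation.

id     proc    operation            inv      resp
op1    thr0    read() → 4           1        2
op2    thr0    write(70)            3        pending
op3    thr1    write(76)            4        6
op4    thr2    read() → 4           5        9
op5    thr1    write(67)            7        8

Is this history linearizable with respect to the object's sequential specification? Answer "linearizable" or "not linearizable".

a witness: op1, op4, op2, op3, op5
after step 1 (op1 read() → 4): value 4
after step 2 (op4 read() → 4): value 4
after step 3 (op2 write(70) (pending, included)): value 70
after step 4 (op3 write(76)): value 76
after step 5 (op5 write(67)): value 67

linearizable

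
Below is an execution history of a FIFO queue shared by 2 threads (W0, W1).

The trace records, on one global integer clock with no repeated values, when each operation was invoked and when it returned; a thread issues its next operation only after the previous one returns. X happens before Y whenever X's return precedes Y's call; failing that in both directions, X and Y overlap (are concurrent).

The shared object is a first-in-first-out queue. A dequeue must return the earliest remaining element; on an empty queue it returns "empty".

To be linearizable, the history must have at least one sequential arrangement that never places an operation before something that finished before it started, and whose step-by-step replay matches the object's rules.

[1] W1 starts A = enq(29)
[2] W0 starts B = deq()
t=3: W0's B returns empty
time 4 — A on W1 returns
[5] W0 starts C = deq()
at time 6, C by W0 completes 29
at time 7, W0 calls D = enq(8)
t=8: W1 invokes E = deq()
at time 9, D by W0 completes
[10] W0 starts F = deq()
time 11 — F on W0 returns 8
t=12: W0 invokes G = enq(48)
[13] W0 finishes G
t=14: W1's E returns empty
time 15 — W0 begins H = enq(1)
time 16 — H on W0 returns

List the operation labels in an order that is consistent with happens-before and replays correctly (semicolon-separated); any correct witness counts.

step 1: B deq() → empty — queue <>
step 2: A enq(29) — queue <29>
step 3: C deq() → 29 — queue <>
step 4: D enq(8) — queue <8>
step 5: F deq() → 8 — queue <>
step 6: E deq() → empty — queue <>
step 7: G enq(48) — queue <48>
step 8: H enq(1) — queue <48,1>

B; A; C; D; F; E; G; H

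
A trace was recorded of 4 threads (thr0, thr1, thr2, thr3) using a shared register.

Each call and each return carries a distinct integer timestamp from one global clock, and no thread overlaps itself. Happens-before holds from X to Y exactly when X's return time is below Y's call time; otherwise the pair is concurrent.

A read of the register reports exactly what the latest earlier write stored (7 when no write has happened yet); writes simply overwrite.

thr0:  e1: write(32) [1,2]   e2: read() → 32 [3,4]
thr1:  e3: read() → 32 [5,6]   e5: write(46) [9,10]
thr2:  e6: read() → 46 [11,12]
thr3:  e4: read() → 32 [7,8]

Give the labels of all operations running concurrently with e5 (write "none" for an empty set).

concurrent with e5 ([9,10]): every op whose interval crosses 9..10
e1 [1,2]: before
e2 [3,4]: before
e3 [5,6]: before
e4 [7,8]: before
e6 [11,12]: after

none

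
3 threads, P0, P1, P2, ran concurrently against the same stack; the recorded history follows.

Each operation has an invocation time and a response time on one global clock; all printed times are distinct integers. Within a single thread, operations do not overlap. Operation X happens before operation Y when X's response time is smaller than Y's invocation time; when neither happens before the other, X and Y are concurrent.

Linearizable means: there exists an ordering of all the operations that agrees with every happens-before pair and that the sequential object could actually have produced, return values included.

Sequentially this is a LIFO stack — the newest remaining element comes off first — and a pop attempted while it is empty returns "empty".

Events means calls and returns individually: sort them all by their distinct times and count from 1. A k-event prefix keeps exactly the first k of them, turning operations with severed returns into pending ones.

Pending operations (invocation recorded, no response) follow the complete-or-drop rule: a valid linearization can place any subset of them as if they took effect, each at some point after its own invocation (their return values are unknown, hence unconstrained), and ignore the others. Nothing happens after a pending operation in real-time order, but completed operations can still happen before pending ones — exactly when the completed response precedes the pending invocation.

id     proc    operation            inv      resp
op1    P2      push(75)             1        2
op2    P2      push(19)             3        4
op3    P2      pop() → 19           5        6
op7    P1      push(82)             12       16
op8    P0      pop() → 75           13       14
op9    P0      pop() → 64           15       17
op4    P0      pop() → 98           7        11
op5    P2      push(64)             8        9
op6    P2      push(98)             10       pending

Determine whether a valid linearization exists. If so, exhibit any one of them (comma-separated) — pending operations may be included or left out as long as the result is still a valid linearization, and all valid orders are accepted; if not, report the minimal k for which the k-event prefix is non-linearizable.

prefix check: 1..13 passes, 1..14 fails once op8's time-14 response joins
2 orders of the 6 completed stack ops respect real time; none is legal
no escape via the 2 pending operations (op6, op7): every completion choice fails
one such order, op1, op2, op3, op4, op5, op8 (pending dropped), breaks at step 4 where op4 pop() → 98 is illegal
one such order, op1, op2, op3, op5, op4, op8 (pending dropped), breaks at step 5 where op4 pop() → 98 is illegal

not linearizable — minimal violating prefix: 14 events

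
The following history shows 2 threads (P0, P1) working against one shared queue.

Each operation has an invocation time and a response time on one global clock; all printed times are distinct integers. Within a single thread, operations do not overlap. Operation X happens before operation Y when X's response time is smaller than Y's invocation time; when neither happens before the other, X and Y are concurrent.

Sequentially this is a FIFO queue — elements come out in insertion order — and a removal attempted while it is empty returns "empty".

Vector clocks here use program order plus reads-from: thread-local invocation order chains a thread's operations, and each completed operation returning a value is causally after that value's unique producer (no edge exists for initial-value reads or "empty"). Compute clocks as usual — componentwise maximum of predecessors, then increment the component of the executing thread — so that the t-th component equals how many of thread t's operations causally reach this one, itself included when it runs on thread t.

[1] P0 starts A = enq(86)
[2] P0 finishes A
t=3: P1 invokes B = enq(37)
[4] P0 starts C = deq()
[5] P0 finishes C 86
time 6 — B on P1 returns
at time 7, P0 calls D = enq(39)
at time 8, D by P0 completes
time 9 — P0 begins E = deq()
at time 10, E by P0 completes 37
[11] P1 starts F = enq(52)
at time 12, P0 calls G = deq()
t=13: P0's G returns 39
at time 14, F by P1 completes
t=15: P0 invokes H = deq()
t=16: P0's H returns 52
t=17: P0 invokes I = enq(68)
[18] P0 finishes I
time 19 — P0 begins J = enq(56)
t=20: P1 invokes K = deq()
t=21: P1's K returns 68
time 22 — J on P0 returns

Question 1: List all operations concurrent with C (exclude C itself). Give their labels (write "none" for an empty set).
B

C spans [4,5]; an op avoiding the whole window 4..5 is ordered, any other is concurrent
A [1,2]: before
B [3,6]: concurrent
D [7,8]: after
E [9,10]: after
F [11,14]: after
G [12,13]: after
H [15,16]: after
I [17,18]: after
J [19,22]: after
K [20,21]: after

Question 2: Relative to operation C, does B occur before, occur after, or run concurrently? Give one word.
concurrent

B spans [3,6], C spans [4,5]
the intervals overlap in both directions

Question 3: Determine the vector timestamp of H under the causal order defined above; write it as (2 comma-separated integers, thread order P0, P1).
(6, 2)

no predecessors for B (invoked 3): P1 increments from zero → (0, 1)
no predecessors for A (invoked 1): P0 increments from zero → (1, 0)
F (invocation 11): componentwise max over VC(B)=(0, 1), +1 at P1, giving (0, 2)
C (invocation 4): componentwise max over VC(A)=(1, 0), +1 at P0, giving (2, 0)
D (invocation 7): componentwise max over VC(C)=(2, 0), +1 at P0, giving (3, 0)
E (invocation 9): componentwise max over VC(B)=(0, 1), VC(D)=(3, 0), +1 at P0, giving (4, 1)
G (invocation 12): componentwise max over VC(D)=(3, 0), VC(E)=(4, 1), +1 at P0, giving (5, 1)
H (invocation 15): componentwise max over VC(F)=(0, 2), VC(G)=(5, 1), +1 at P0, giving (6, 2)
I (invocation 17): componentwise max over VC(H)=(6, 2), +1 at P0, giving (7, 2)
K (invocation 20): componentwise max over VC(F)=(0, 2), VC(I)=(7, 2), +1 at P1, giving (7, 3)
J (invocation 19): componentwise max over VC(I)=(7, 2), +1 at P0, giving (8, 2)
target: VC(H) = (6, 2)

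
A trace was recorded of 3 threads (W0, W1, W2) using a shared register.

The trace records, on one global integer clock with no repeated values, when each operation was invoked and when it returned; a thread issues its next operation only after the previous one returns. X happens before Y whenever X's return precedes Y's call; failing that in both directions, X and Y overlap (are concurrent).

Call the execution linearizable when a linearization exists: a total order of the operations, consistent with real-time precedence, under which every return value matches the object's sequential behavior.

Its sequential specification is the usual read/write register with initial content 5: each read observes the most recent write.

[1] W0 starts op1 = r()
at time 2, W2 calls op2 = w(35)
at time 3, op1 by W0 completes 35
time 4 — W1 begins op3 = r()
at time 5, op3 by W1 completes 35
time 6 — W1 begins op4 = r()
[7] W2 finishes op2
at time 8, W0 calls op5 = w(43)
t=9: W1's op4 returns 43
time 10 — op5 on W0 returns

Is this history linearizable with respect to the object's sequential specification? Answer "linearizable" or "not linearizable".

one valid linearization: op2, op1, op3, op5, op4
step 1: op2 w(35) — value 35
step 2: op1 r() → 35 — value 35
step 3: op3 r() → 35 — value 35
step 4: op5 w(43) — value 43
step 5: op4 r() → 43 — value 43

linearizable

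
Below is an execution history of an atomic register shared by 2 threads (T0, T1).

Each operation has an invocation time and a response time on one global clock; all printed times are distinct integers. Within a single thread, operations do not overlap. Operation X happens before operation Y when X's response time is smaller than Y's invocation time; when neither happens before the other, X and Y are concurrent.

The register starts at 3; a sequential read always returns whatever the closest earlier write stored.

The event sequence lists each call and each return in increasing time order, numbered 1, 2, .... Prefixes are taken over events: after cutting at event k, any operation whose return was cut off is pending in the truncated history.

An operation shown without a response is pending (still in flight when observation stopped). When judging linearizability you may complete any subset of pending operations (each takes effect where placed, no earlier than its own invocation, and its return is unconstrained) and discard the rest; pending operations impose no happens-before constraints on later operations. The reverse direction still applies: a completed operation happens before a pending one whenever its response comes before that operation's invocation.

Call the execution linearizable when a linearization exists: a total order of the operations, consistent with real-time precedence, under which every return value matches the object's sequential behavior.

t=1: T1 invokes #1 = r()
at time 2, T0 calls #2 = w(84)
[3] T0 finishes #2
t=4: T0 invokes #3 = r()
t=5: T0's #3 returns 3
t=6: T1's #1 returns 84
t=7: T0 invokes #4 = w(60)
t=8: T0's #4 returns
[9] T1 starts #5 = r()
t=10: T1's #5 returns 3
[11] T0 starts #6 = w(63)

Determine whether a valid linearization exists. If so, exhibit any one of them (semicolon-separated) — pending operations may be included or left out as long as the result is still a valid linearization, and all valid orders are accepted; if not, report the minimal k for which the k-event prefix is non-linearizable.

not linearizable — minimal violating prefix: 5 events

the violation lands at event 5, #3's response at time 5: events 1..4 linearize, events 1..5 do not
the completed operations (2 total) allow one real-time order; the atomic register replay rejects it
completion choices over the 1 pending operation (#1) were checked; none helps
for example #2, #3 (pending dropped) fails at step 2: #3 r() → 3 is not legal there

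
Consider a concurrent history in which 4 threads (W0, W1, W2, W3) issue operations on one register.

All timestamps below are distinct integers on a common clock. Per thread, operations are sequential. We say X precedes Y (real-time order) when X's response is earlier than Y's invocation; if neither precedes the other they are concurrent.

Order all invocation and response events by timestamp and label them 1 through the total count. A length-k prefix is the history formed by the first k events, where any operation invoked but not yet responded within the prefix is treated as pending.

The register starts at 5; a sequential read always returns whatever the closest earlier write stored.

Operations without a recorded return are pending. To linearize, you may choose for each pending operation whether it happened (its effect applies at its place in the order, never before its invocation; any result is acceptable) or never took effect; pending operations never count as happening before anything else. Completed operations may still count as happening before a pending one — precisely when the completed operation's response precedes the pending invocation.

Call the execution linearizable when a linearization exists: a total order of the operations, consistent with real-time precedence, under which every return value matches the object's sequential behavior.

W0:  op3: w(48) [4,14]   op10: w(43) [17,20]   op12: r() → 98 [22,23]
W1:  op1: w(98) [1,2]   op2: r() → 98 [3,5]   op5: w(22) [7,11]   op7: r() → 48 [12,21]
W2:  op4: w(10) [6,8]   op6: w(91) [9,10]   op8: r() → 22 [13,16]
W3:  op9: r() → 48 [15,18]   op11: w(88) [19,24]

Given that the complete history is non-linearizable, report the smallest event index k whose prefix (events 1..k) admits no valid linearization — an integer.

events 1..22 are linearizable, e.g. via op1, op2, op4, op6, op5, op8, op3, op7, op9, op10:
after step 1 (op1 w(98)): value 98
after step 2 (op2 r() → 98): value 98
after step 3 (op4 w(10)): value 10
after step 4 (op6 w(91)): value 91
after step 5 (op5 w(22)): value 22
after step 6 (op8 r() → 22): value 22
after step 7 (op3 w(48)): value 48
after step 8 (op7 r() → 48): value 48
after step 9 (op9 r() → 48): value 48
after step 10 (op10 w(43)): value 43
at event 23 (op12's time-23 response) nothing linearizes any more
include/drop combinations of the 1 pending operation (op11) were all tried; none helps
take op1, op2, op3, op4, op5, op6, op7, op8, op9, op10, op12 (pending dropped): step 7 already fails, because op7 r() → 48 cannot occur there
take op1, op2, op3, op4, op5, op6, op7, op8, op10, op9, op12 (pending dropped): step 7 already fails, because op7 r() → 48 cannot occur there

23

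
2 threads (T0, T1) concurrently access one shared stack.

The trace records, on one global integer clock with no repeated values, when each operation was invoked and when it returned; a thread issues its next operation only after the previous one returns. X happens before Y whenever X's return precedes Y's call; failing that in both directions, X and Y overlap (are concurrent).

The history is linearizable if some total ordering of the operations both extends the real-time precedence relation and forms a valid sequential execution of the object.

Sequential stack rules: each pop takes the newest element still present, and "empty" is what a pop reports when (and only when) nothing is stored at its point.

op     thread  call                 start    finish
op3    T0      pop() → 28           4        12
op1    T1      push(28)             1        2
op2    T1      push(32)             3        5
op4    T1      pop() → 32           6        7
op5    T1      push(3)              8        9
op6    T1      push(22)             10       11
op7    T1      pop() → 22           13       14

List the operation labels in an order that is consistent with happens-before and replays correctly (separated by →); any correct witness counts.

op1 → op2 → op4 → op3 → op5 → op6 → op7

1. op1 push(28), leaving stack <28>
2. op2 push(32), leaving stack <28,32>
3. op4 pop() → 32, leaving stack <28>
4. op3 pop() → 28, leaving stack <>
5. op5 push(3), leaving stack <3>
6. op6 push(22), leaving stack <3,22>
7. op7 pop() → 22, leaving stack <3>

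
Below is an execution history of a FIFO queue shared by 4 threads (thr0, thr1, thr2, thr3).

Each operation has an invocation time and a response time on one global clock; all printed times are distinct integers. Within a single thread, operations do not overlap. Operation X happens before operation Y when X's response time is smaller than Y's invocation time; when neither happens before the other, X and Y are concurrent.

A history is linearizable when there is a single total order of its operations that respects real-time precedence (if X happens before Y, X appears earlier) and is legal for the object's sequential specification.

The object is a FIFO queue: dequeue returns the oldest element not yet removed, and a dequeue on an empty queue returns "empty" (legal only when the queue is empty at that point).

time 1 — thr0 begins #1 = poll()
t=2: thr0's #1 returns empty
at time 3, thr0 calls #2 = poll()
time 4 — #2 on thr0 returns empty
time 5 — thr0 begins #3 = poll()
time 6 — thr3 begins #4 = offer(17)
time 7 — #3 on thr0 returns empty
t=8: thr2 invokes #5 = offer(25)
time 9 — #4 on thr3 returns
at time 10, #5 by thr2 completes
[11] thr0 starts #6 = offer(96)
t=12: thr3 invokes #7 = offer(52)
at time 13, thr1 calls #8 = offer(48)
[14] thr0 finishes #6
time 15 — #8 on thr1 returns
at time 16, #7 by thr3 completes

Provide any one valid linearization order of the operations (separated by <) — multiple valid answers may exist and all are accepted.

1. #1 poll() → empty, leaving queue <>
2. #2 poll() → empty, leaving queue <>
3. #3 poll() → empty, leaving queue <>
4. #4 offer(17), leaving queue <17>
5. #5 offer(25), leaving queue <17,25>
6. #6 offer(96), leaving queue <17,25,96>
7. #7 offer(52), leaving queue <17,25,96,52>
8. #8 offer(48), leaving queue <17,25,96,52,48>

#1 < #2 < #3 < #4 < #5 < #6 < #7 < #8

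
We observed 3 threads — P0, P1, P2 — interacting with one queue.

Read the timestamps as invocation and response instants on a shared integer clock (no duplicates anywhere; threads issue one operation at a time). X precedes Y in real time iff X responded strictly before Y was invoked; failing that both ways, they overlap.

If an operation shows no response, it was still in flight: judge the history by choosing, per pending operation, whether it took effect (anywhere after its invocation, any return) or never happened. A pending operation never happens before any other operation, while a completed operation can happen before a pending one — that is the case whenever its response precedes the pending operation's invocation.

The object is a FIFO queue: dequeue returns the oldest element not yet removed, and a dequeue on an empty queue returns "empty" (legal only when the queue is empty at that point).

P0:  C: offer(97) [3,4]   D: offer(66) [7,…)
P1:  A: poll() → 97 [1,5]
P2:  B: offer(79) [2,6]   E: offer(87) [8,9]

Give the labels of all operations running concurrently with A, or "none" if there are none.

A runs from 1 to 5; window-overlapping ops are concurrent
B [2,6]: concurrent
C [3,4]: concurrent
D [7,…): after
E [8,9]: after

B, C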